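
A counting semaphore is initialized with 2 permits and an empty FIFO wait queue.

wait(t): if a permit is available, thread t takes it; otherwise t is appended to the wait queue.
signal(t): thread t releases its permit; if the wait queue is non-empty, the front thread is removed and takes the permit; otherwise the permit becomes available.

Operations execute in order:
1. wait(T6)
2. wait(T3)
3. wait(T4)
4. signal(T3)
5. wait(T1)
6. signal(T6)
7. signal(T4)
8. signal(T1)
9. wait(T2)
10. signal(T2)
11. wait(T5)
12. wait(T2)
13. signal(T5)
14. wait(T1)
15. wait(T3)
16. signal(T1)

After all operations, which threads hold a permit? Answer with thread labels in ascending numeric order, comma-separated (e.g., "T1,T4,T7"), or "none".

Step 1: wait(T6) -> count=1 queue=[] holders={T6}
Step 2: wait(T3) -> count=0 queue=[] holders={T3,T6}
Step 3: wait(T4) -> count=0 queue=[T4] holders={T3,T6}
Step 4: signal(T3) -> count=0 queue=[] holders={T4,T6}
Step 5: wait(T1) -> count=0 queue=[T1] holders={T4,T6}
Step 6: signal(T6) -> count=0 queue=[] holders={T1,T4}
Step 7: signal(T4) -> count=1 queue=[] holders={T1}
Step 8: signal(T1) -> count=2 queue=[] holders={none}
Step 9: wait(T2) -> count=1 queue=[] holders={T2}
Step 10: signal(T2) -> count=2 queue=[] holders={none}
Step 11: wait(T5) -> count=1 queue=[] holders={T5}
Step 12: wait(T2) -> count=0 queue=[] holders={T2,T5}
Step 13: signal(T5) -> count=1 queue=[] holders={T2}
Step 14: wait(T1) -> count=0 queue=[] holders={T1,T2}
Step 15: wait(T3) -> count=0 queue=[T3] holders={T1,T2}
Step 16: signal(T1) -> count=0 queue=[] holders={T2,T3}
Final holders: T2,T3

Answer: T2,T3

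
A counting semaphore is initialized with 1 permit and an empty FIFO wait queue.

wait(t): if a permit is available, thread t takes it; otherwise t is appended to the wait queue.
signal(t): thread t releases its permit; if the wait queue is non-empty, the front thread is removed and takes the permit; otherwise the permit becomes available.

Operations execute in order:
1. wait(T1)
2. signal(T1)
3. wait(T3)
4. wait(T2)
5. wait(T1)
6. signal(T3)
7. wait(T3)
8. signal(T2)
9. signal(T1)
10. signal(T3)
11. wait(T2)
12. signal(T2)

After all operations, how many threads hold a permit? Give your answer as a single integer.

Step 1: wait(T1) -> count=0 queue=[] holders={T1}
Step 2: signal(T1) -> count=1 queue=[] holders={none}
Step 3: wait(T3) -> count=0 queue=[] holders={T3}
Step 4: wait(T2) -> count=0 queue=[T2] holders={T3}
Step 5: wait(T1) -> count=0 queue=[T2,T1] holders={T3}
Step 6: signal(T3) -> count=0 queue=[T1] holders={T2}
Step 7: wait(T3) -> count=0 queue=[T1,T3] holders={T2}
Step 8: signal(T2) -> count=0 queue=[T3] holders={T1}
Step 9: signal(T1) -> count=0 queue=[] holders={T3}
Step 10: signal(T3) -> count=1 queue=[] holders={none}
Step 11: wait(T2) -> count=0 queue=[] holders={T2}
Step 12: signal(T2) -> count=1 queue=[] holders={none}
Final holders: {none} -> 0 thread(s)

Answer: 0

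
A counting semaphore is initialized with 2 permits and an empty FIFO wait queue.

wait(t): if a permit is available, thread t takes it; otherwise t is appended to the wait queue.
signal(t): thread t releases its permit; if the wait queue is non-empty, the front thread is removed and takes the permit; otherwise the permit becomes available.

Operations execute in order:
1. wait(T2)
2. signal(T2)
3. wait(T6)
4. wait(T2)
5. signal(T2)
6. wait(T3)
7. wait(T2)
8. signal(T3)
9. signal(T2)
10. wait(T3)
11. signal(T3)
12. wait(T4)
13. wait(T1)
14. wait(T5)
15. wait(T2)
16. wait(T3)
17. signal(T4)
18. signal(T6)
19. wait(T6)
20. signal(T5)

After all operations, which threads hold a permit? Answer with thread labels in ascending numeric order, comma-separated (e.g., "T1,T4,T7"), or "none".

Answer: T1,T2

Derivation:
Step 1: wait(T2) -> count=1 queue=[] holders={T2}
Step 2: signal(T2) -> count=2 queue=[] holders={none}
Step 3: wait(T6) -> count=1 queue=[] holders={T6}
Step 4: wait(T2) -> count=0 queue=[] holders={T2,T6}
Step 5: signal(T2) -> count=1 queue=[] holders={T6}
Step 6: wait(T3) -> count=0 queue=[] holders={T3,T6}
Step 7: wait(T2) -> count=0 queue=[T2] holders={T3,T6}
Step 8: signal(T3) -> count=0 queue=[] holders={T2,T6}
Step 9: signal(T2) -> count=1 queue=[] holders={T6}
Step 10: wait(T3) -> count=0 queue=[] holders={T3,T6}
Step 11: signal(T3) -> count=1 queue=[] holders={T6}
Step 12: wait(T4) -> count=0 queue=[] holders={T4,T6}
Step 13: wait(T1) -> count=0 queue=[T1] holders={T4,T6}
Step 14: wait(T5) -> count=0 queue=[T1,T5] holders={T4,T6}
Step 15: wait(T2) -> count=0 queue=[T1,T5,T2] holders={T4,T6}
Step 16: wait(T3) -> count=0 queue=[T1,T5,T2,T3] holders={T4,T6}
Step 17: signal(T4) -> count=0 queue=[T5,T2,T3] holders={T1,T6}
Step 18: signal(T6) -> count=0 queue=[T2,T3] holders={T1,T5}
Step 19: wait(T6) -> count=0 queue=[T2,T3,T6] holders={T1,T5}
Step 20: signal(T5) -> count=0 queue=[T3,T6] holders={T1,T2}
Final holders: T1,T2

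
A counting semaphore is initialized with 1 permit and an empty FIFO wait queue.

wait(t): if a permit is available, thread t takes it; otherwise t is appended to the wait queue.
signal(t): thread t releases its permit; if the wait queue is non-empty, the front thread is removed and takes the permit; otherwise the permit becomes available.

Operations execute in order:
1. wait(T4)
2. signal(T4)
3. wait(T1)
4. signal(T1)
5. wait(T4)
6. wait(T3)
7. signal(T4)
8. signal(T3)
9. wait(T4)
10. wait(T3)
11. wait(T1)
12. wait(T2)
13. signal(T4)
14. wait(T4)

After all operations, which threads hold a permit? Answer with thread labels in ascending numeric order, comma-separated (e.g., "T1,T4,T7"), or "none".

Step 1: wait(T4) -> count=0 queue=[] holders={T4}
Step 2: signal(T4) -> count=1 queue=[] holders={none}
Step 3: wait(T1) -> count=0 queue=[] holders={T1}
Step 4: signal(T1) -> count=1 queue=[] holders={none}
Step 5: wait(T4) -> count=0 queue=[] holders={T4}
Step 6: wait(T3) -> count=0 queue=[T3] holders={T4}
Step 7: signal(T4) -> count=0 queue=[] holders={T3}
Step 8: signal(T3) -> count=1 queue=[] holders={none}
Step 9: wait(T4) -> count=0 queue=[] holders={T4}
Step 10: wait(T3) -> count=0 queue=[T3] holders={T4}
Step 11: wait(T1) -> count=0 queue=[T3,T1] holders={T4}
Step 12: wait(T2) -> count=0 queue=[T3,T1,T2] holders={T4}
Step 13: signal(T4) -> count=0 queue=[T1,T2] holders={T3}
Step 14: wait(T4) -> count=0 queue=[T1,T2,T4] holders={T3}
Final holders: T3

Answer: T3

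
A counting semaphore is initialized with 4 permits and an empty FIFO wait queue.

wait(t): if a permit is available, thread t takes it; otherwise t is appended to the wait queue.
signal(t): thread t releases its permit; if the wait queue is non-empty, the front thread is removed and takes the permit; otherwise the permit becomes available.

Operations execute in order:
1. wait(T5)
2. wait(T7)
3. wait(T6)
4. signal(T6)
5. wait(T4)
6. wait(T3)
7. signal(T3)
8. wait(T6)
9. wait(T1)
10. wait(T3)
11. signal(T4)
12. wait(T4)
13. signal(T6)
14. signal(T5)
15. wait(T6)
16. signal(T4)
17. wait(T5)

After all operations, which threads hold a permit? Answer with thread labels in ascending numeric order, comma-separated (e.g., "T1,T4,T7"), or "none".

Answer: T1,T3,T6,T7

Derivation:
Step 1: wait(T5) -> count=3 queue=[] holders={T5}
Step 2: wait(T7) -> count=2 queue=[] holders={T5,T7}
Step 3: wait(T6) -> count=1 queue=[] holders={T5,T6,T7}
Step 4: signal(T6) -> count=2 queue=[] holders={T5,T7}
Step 5: wait(T4) -> count=1 queue=[] holders={T4,T5,T7}
Step 6: wait(T3) -> count=0 queue=[] holders={T3,T4,T5,T7}
Step 7: signal(T3) -> count=1 queue=[] holders={T4,T5,T7}
Step 8: wait(T6) -> count=0 queue=[] holders={T4,T5,T6,T7}
Step 9: wait(T1) -> count=0 queue=[T1] holders={T4,T5,T6,T7}
Step 10: wait(T3) -> count=0 queue=[T1,T3] holders={T4,T5,T6,T7}
Step 11: signal(T4) -> count=0 queue=[T3] holders={T1,T5,T6,T7}
Step 12: wait(T4) -> count=0 queue=[T3,T4] holders={T1,T5,T6,T7}
Step 13: signal(T6) -> count=0 queue=[T4] holders={T1,T3,T5,T7}
Step 14: signal(T5) -> count=0 queue=[] holders={T1,T3,T4,T7}
Step 15: wait(T6) -> count=0 queue=[T6] holders={T1,T3,T4,T7}
Step 16: signal(T4) -> count=0 queue=[] holders={T1,T3,T6,T7}
Step 17: wait(T5) -> count=0 queue=[T5] holders={T1,T3,T6,T7}
Final holders: T1,T3,T6,T7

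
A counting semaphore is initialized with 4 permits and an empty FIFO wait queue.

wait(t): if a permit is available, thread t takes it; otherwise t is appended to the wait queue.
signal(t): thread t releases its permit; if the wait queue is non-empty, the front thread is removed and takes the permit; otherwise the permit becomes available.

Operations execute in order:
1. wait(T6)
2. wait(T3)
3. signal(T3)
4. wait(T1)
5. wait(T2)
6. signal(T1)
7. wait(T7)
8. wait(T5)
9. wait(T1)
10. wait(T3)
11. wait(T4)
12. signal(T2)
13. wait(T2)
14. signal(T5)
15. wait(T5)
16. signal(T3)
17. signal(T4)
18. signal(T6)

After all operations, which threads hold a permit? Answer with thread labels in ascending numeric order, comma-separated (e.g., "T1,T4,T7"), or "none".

Step 1: wait(T6) -> count=3 queue=[] holders={T6}
Step 2: wait(T3) -> count=2 queue=[] holders={T3,T6}
Step 3: signal(T3) -> count=3 queue=[] holders={T6}
Step 4: wait(T1) -> count=2 queue=[] holders={T1,T6}
Step 5: wait(T2) -> count=1 queue=[] holders={T1,T2,T6}
Step 6: signal(T1) -> count=2 queue=[] holders={T2,T6}
Step 7: wait(T7) -> count=1 queue=[] holders={T2,T6,T7}
Step 8: wait(T5) -> count=0 queue=[] holders={T2,T5,T6,T7}
Step 9: wait(T1) -> count=0 queue=[T1] holders={T2,T5,T6,T7}
Step 10: wait(T3) -> count=0 queue=[T1,T3] holders={T2,T5,T6,T7}
Step 11: wait(T4) -> count=0 queue=[T1,T3,T4] holders={T2,T5,T6,T7}
Step 12: signal(T2) -> count=0 queue=[T3,T4] holders={T1,T5,T6,T7}
Step 13: wait(T2) -> count=0 queue=[T3,T4,T2] holders={T1,T5,T6,T7}
Step 14: signal(T5) -> count=0 queue=[T4,T2] holders={T1,T3,T6,T7}
Step 15: wait(T5) -> count=0 queue=[T4,T2,T5] holders={T1,T3,T6,T7}
Step 16: signal(T3) -> count=0 queue=[T2,T5] holders={T1,T4,T6,T7}
Step 17: signal(T4) -> count=0 queue=[T5] holders={T1,T2,T6,T7}
Step 18: signal(T6) -> count=0 queue=[] holders={T1,T2,T5,T7}
Final holders: T1,T2,T5,T7

Answer: T1,T2,T5,T7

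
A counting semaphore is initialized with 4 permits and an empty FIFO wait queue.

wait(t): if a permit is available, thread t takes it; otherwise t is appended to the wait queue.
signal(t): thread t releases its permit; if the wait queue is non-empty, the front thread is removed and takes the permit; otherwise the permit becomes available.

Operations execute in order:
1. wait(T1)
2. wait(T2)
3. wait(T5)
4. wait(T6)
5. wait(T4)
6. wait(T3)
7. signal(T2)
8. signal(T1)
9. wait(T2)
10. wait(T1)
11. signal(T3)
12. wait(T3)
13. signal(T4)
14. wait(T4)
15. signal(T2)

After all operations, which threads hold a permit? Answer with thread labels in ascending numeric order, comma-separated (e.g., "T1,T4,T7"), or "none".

Step 1: wait(T1) -> count=3 queue=[] holders={T1}
Step 2: wait(T2) -> count=2 queue=[] holders={T1,T2}
Step 3: wait(T5) -> count=1 queue=[] holders={T1,T2,T5}
Step 4: wait(T6) -> count=0 queue=[] holders={T1,T2,T5,T6}
Step 5: wait(T4) -> count=0 queue=[T4] holders={T1,T2,T5,T6}
Step 6: wait(T3) -> count=0 queue=[T4,T3] holders={T1,T2,T5,T6}
Step 7: signal(T2) -> count=0 queue=[T3] holders={T1,T4,T5,T6}
Step 8: signal(T1) -> count=0 queue=[] holders={T3,T4,T5,T6}
Step 9: wait(T2) -> count=0 queue=[T2] holders={T3,T4,T5,T6}
Step 10: wait(T1) -> count=0 queue=[T2,T1] holders={T3,T4,T5,T6}
Step 11: signal(T3) -> count=0 queue=[T1] holders={T2,T4,T5,T6}
Step 12: wait(T3) -> count=0 queue=[T1,T3] holders={T2,T4,T5,T6}
Step 13: signal(T4) -> count=0 queue=[T3] holders={T1,T2,T5,T6}
Step 14: wait(T4) -> count=0 queue=[T3,T4] holders={T1,T2,T5,T6}
Step 15: signal(T2) -> count=0 queue=[T4] holders={T1,T3,T5,T6}
Final holders: T1,T3,T5,T6

Answer: T1,T3,T5,T6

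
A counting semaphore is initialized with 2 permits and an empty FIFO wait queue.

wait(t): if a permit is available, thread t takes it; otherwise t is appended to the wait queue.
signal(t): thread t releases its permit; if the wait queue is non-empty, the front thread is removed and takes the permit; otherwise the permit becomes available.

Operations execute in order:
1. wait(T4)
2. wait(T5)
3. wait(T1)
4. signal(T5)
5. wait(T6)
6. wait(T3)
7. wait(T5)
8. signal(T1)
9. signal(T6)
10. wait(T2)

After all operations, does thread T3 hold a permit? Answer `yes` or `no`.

Step 1: wait(T4) -> count=1 queue=[] holders={T4}
Step 2: wait(T5) -> count=0 queue=[] holders={T4,T5}
Step 3: wait(T1) -> count=0 queue=[T1] holders={T4,T5}
Step 4: signal(T5) -> count=0 queue=[] holders={T1,T4}
Step 5: wait(T6) -> count=0 queue=[T6] holders={T1,T4}
Step 6: wait(T3) -> count=0 queue=[T6,T3] holders={T1,T4}
Step 7: wait(T5) -> count=0 queue=[T6,T3,T5] holders={T1,T4}
Step 8: signal(T1) -> count=0 queue=[T3,T5] holders={T4,T6}
Step 9: signal(T6) -> count=0 queue=[T5] holders={T3,T4}
Step 10: wait(T2) -> count=0 queue=[T5,T2] holders={T3,T4}
Final holders: {T3,T4} -> T3 in holders

Answer: yes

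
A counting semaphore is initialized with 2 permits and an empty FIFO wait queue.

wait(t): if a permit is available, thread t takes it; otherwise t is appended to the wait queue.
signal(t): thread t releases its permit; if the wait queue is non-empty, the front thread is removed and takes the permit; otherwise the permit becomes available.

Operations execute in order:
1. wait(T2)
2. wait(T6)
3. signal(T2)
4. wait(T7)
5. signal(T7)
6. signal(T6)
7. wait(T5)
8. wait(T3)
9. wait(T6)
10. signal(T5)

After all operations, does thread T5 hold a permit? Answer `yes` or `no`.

Answer: no

Derivation:
Step 1: wait(T2) -> count=1 queue=[] holders={T2}
Step 2: wait(T6) -> count=0 queue=[] holders={T2,T6}
Step 3: signal(T2) -> count=1 queue=[] holders={T6}
Step 4: wait(T7) -> count=0 queue=[] holders={T6,T7}
Step 5: signal(T7) -> count=1 queue=[] holders={T6}
Step 6: signal(T6) -> count=2 queue=[] holders={none}
Step 7: wait(T5) -> count=1 queue=[] holders={T5}
Step 8: wait(T3) -> count=0 queue=[] holders={T3,T5}
Step 9: wait(T6) -> count=0 queue=[T6] holders={T3,T5}
Step 10: signal(T5) -> count=0 queue=[] holders={T3,T6}
Final holders: {T3,T6} -> T5 not in holders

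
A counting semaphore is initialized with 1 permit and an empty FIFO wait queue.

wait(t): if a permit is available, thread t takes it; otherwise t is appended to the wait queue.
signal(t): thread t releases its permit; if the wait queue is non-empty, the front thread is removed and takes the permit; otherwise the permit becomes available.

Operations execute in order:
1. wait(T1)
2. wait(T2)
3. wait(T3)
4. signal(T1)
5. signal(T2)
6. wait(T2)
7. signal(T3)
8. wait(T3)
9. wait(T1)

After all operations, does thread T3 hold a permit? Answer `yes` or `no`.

Answer: no

Derivation:
Step 1: wait(T1) -> count=0 queue=[] holders={T1}
Step 2: wait(T2) -> count=0 queue=[T2] holders={T1}
Step 3: wait(T3) -> count=0 queue=[T2,T3] holders={T1}
Step 4: signal(T1) -> count=0 queue=[T3] holders={T2}
Step 5: signal(T2) -> count=0 queue=[] holders={T3}
Step 6: wait(T2) -> count=0 queue=[T2] holders={T3}
Step 7: signal(T3) -> count=0 queue=[] holders={T2}
Step 8: wait(T3) -> count=0 queue=[T3] holders={T2}
Step 9: wait(T1) -> count=0 queue=[T3,T1] holders={T2}
Final holders: {T2} -> T3 not in holders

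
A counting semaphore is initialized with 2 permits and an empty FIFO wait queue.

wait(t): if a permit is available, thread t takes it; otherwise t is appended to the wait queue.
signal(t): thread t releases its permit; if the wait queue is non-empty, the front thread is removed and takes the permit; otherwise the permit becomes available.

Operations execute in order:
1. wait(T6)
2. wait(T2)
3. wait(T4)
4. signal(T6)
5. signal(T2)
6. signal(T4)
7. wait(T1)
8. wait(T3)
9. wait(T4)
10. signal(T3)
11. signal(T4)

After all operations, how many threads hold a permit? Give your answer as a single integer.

Step 1: wait(T6) -> count=1 queue=[] holders={T6}
Step 2: wait(T2) -> count=0 queue=[] holders={T2,T6}
Step 3: wait(T4) -> count=0 queue=[T4] holders={T2,T6}
Step 4: signal(T6) -> count=0 queue=[] holders={T2,T4}
Step 5: signal(T2) -> count=1 queue=[] holders={T4}
Step 6: signal(T4) -> count=2 queue=[] holders={none}
Step 7: wait(T1) -> count=1 queue=[] holders={T1}
Step 8: wait(T3) -> count=0 queue=[] holders={T1,T3}
Step 9: wait(T4) -> count=0 queue=[T4] holders={T1,T3}
Step 10: signal(T3) -> count=0 queue=[] holders={T1,T4}
Step 11: signal(T4) -> count=1 queue=[] holders={T1}
Final holders: {T1} -> 1 thread(s)

Answer: 1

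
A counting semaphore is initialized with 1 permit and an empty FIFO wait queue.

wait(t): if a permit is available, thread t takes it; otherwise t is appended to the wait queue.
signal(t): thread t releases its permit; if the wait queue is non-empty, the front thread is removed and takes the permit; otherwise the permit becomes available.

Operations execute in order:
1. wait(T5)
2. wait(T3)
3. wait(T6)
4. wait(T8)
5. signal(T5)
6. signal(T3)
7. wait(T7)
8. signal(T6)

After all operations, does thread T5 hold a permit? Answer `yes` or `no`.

Step 1: wait(T5) -> count=0 queue=[] holders={T5}
Step 2: wait(T3) -> count=0 queue=[T3] holders={T5}
Step 3: wait(T6) -> count=0 queue=[T3,T6] holders={T5}
Step 4: wait(T8) -> count=0 queue=[T3,T6,T8] holders={T5}
Step 5: signal(T5) -> count=0 queue=[T6,T8] holders={T3}
Step 6: signal(T3) -> count=0 queue=[T8] holders={T6}
Step 7: wait(T7) -> count=0 queue=[T8,T7] holders={T6}
Step 8: signal(T6) -> count=0 queue=[T7] holders={T8}
Final holders: {T8} -> T5 not in holders

Answer: no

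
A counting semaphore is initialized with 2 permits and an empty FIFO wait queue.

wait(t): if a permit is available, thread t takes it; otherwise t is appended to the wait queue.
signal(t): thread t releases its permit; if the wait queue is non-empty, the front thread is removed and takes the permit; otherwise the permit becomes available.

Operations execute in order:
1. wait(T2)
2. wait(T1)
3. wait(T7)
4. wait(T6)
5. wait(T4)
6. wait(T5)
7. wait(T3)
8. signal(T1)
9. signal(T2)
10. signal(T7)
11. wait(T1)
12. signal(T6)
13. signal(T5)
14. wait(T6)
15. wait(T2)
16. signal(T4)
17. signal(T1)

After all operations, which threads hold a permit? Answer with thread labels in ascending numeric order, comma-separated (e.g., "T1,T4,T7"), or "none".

Step 1: wait(T2) -> count=1 queue=[] holders={T2}
Step 2: wait(T1) -> count=0 queue=[] holders={T1,T2}
Step 3: wait(T7) -> count=0 queue=[T7] holders={T1,T2}
Step 4: wait(T6) -> count=0 queue=[T7,T6] holders={T1,T2}
Step 5: wait(T4) -> count=0 queue=[T7,T6,T4] holders={T1,T2}
Step 6: wait(T5) -> count=0 queue=[T7,T6,T4,T5] holders={T1,T2}
Step 7: wait(T3) -> count=0 queue=[T7,T6,T4,T5,T3] holders={T1,T2}
Step 8: signal(T1) -> count=0 queue=[T6,T4,T5,T3] holders={T2,T7}
Step 9: signal(T2) -> count=0 queue=[T4,T5,T3] holders={T6,T7}
Step 10: signal(T7) -> count=0 queue=[T5,T3] holders={T4,T6}
Step 11: wait(T1) -> count=0 queue=[T5,T3,T1] holders={T4,T6}
Step 12: signal(T6) -> count=0 queue=[T3,T1] holders={T4,T5}
Step 13: signal(T5) -> count=0 queue=[T1] holders={T3,T4}
Step 14: wait(T6) -> count=0 queue=[T1,T6] holders={T3,T4}
Step 15: wait(T2) -> count=0 queue=[T1,T6,T2] holders={T3,T4}
Step 16: signal(T4) -> count=0 queue=[T6,T2] holders={T1,T3}
Step 17: signal(T1) -> count=0 queue=[T2] holders={T3,T6}
Final holders: T3,T6

Answer: T3,T6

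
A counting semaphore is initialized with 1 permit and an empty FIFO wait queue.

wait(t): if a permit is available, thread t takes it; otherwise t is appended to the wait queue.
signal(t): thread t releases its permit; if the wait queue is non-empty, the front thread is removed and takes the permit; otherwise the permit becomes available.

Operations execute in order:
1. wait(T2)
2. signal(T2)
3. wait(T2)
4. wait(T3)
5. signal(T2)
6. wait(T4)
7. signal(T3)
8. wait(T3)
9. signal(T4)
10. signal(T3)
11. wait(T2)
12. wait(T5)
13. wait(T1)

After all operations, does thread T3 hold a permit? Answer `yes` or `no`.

Step 1: wait(T2) -> count=0 queue=[] holders={T2}
Step 2: signal(T2) -> count=1 queue=[] holders={none}
Step 3: wait(T2) -> count=0 queue=[] holders={T2}
Step 4: wait(T3) -> count=0 queue=[T3] holders={T2}
Step 5: signal(T2) -> count=0 queue=[] holders={T3}
Step 6: wait(T4) -> count=0 queue=[T4] holders={T3}
Step 7: signal(T3) -> count=0 queue=[] holders={T4}
Step 8: wait(T3) -> count=0 queue=[T3] holders={T4}
Step 9: signal(T4) -> count=0 queue=[] holders={T3}
Step 10: signal(T3) -> count=1 queue=[] holders={none}
Step 11: wait(T2) -> count=0 queue=[] holders={T2}
Step 12: wait(T5) -> count=0 queue=[T5] holders={T2}
Step 13: wait(T1) -> count=0 queue=[T5,T1] holders={T2}
Final holders: {T2} -> T3 not in holders

Answer: no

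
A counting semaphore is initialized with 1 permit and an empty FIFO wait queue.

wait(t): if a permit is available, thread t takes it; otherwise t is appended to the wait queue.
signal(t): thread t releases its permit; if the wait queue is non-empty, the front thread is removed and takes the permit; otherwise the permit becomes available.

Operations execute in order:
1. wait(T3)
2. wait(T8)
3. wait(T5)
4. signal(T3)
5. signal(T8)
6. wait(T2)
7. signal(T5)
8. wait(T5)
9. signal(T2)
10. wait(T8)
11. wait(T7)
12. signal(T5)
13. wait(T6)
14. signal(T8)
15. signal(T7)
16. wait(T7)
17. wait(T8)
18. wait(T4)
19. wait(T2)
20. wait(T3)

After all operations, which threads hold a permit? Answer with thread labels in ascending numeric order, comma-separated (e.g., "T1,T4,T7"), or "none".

Answer: T6

Derivation:
Step 1: wait(T3) -> count=0 queue=[] holders={T3}
Step 2: wait(T8) -> count=0 queue=[T8] holders={T3}
Step 3: wait(T5) -> count=0 queue=[T8,T5] holders={T3}
Step 4: signal(T3) -> count=0 queue=[T5] holders={T8}
Step 5: signal(T8) -> count=0 queue=[] holders={T5}
Step 6: wait(T2) -> count=0 queue=[T2] holders={T5}
Step 7: signal(T5) -> count=0 queue=[] holders={T2}
Step 8: wait(T5) -> count=0 queue=[T5] holders={T2}
Step 9: signal(T2) -> count=0 queue=[] holders={T5}
Step 10: wait(T8) -> count=0 queue=[T8] holders={T5}
Step 11: wait(T7) -> count=0 queue=[T8,T7] holders={T5}
Step 12: signal(T5) -> count=0 queue=[T7] holders={T8}
Step 13: wait(T6) -> count=0 queue=[T7,T6] holders={T8}
Step 14: signal(T8) -> count=0 queue=[T6] holders={T7}
Step 15: signal(T7) -> count=0 queue=[] holders={T6}
Step 16: wait(T7) -> count=0 queue=[T7] holders={T6}
Step 17: wait(T8) -> count=0 queue=[T7,T8] holders={T6}
Step 18: wait(T4) -> count=0 queue=[T7,T8,T4] holders={T6}
Step 19: wait(T2) -> count=0 queue=[T7,T8,T4,T2] holders={T6}
Step 20: wait(T3) -> count=0 queue=[T7,T8,T4,T2,T3] holders={T6}
Final holders: T6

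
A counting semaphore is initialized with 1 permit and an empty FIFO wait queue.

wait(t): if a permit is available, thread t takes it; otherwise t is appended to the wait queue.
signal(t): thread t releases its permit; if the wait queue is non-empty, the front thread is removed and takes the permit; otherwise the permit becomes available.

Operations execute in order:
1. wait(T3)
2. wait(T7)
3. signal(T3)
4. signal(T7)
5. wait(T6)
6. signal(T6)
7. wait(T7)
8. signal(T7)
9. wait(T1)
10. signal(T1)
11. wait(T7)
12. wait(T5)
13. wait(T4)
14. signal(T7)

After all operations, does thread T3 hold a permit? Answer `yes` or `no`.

Answer: no

Derivation:
Step 1: wait(T3) -> count=0 queue=[] holders={T3}
Step 2: wait(T7) -> count=0 queue=[T7] holders={T3}
Step 3: signal(T3) -> count=0 queue=[] holders={T7}
Step 4: signal(T7) -> count=1 queue=[] holders={none}
Step 5: wait(T6) -> count=0 queue=[] holders={T6}
Step 6: signal(T6) -> count=1 queue=[] holders={none}
Step 7: wait(T7) -> count=0 queue=[] holders={T7}
Step 8: signal(T7) -> count=1 queue=[] holders={none}
Step 9: wait(T1) -> count=0 queue=[] holders={T1}
Step 10: signal(T1) -> count=1 queue=[] holders={none}
Step 11: wait(T7) -> count=0 queue=[] holders={T7}
Step 12: wait(T5) -> count=0 queue=[T5] holders={T7}
Step 13: wait(T4) -> count=0 queue=[T5,T4] holders={T7}
Step 14: signal(T7) -> count=0 queue=[T4] holders={T5}
Final holders: {T5} -> T3 not in holders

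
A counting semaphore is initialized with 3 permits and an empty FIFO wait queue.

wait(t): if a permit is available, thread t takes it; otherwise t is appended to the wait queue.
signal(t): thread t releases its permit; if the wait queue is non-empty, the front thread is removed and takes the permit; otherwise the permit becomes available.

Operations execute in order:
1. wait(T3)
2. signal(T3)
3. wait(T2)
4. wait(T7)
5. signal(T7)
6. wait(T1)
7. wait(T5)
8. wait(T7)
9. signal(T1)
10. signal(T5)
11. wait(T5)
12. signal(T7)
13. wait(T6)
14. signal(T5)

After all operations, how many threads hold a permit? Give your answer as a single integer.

Step 1: wait(T3) -> count=2 queue=[] holders={T3}
Step 2: signal(T3) -> count=3 queue=[] holders={none}
Step 3: wait(T2) -> count=2 queue=[] holders={T2}
Step 4: wait(T7) -> count=1 queue=[] holders={T2,T7}
Step 5: signal(T7) -> count=2 queue=[] holders={T2}
Step 6: wait(T1) -> count=1 queue=[] holders={T1,T2}
Step 7: wait(T5) -> count=0 queue=[] holders={T1,T2,T5}
Step 8: wait(T7) -> count=0 queue=[T7] holders={T1,T2,T5}
Step 9: signal(T1) -> count=0 queue=[] holders={T2,T5,T7}
Step 10: signal(T5) -> count=1 queue=[] holders={T2,T7}
Step 11: wait(T5) -> count=0 queue=[] holders={T2,T5,T7}
Step 12: signal(T7) -> count=1 queue=[] holders={T2,T5}
Step 13: wait(T6) -> count=0 queue=[] holders={T2,T5,T6}
Step 14: signal(T5) -> count=1 queue=[] holders={T2,T6}
Final holders: {T2,T6} -> 2 thread(s)

Answer: 2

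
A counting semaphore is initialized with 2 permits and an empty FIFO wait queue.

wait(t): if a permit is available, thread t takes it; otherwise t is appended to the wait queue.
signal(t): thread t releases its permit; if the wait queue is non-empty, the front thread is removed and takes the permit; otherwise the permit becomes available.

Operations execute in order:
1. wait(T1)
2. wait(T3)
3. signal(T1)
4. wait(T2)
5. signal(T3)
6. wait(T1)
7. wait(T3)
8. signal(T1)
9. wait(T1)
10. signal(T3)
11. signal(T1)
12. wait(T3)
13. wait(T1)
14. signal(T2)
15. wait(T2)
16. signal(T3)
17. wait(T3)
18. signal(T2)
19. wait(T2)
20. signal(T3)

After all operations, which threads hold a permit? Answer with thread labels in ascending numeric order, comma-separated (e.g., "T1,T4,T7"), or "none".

Answer: T1,T2

Derivation:
Step 1: wait(T1) -> count=1 queue=[] holders={T1}
Step 2: wait(T3) -> count=0 queue=[] holders={T1,T3}
Step 3: signal(T1) -> count=1 queue=[] holders={T3}
Step 4: wait(T2) -> count=0 queue=[] holders={T2,T3}
Step 5: signal(T3) -> count=1 queue=[] holders={T2}
Step 6: wait(T1) -> count=0 queue=[] holders={T1,T2}
Step 7: wait(T3) -> count=0 queue=[T3] holders={T1,T2}
Step 8: signal(T1) -> count=0 queue=[] holders={T2,T3}
Step 9: wait(T1) -> count=0 queue=[T1] holders={T2,T3}
Step 10: signal(T3) -> count=0 queue=[] holders={T1,T2}
Step 11: signal(T1) -> count=1 queue=[] holders={T2}
Step 12: wait(T3) -> count=0 queue=[] holders={T2,T3}
Step 13: wait(T1) -> count=0 queue=[T1] holders={T2,T3}
Step 14: signal(T2) -> count=0 queue=[] holders={T1,T3}
Step 15: wait(T2) -> count=0 queue=[T2] holders={T1,T3}
Step 16: signal(T3) -> count=0 queue=[] holders={T1,T2}
Step 17: wait(T3) -> count=0 queue=[T3] holders={T1,T2}
Step 18: signal(T2) -> count=0 queue=[] holders={T1,T3}
Step 19: wait(T2) -> count=0 queue=[T2] holders={T1,T3}
Step 20: signal(T3) -> count=0 queue=[] holders={T1,T2}
Final holders: T1,T2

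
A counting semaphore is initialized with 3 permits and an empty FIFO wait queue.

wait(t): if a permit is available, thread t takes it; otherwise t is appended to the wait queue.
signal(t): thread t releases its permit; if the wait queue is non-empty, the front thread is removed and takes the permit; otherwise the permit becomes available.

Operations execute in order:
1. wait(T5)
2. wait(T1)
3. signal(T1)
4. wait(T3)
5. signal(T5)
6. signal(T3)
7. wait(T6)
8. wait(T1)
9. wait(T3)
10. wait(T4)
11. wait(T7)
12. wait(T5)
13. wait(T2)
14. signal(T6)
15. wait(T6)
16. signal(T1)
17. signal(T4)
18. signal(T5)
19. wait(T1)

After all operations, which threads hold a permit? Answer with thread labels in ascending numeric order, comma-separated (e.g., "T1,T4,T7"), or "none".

Answer: T2,T3,T7

Derivation:
Step 1: wait(T5) -> count=2 queue=[] holders={T5}
Step 2: wait(T1) -> count=1 queue=[] holders={T1,T5}
Step 3: signal(T1) -> count=2 queue=[] holders={T5}
Step 4: wait(T3) -> count=1 queue=[] holders={T3,T5}
Step 5: signal(T5) -> count=2 queue=[] holders={T3}
Step 6: signal(T3) -> count=3 queue=[] holders={none}
Step 7: wait(T6) -> count=2 queue=[] holders={T6}
Step 8: wait(T1) -> count=1 queue=[] holders={T1,T6}
Step 9: wait(T3) -> count=0 queue=[] holders={T1,T3,T6}
Step 10: wait(T4) -> count=0 queue=[T4] holders={T1,T3,T6}
Step 11: wait(T7) -> count=0 queue=[T4,T7] holders={T1,T3,T6}
Step 12: wait(T5) -> count=0 queue=[T4,T7,T5] holders={T1,T3,T6}
Step 13: wait(T2) -> count=0 queue=[T4,T7,T5,T2] holders={T1,T3,T6}
Step 14: signal(T6) -> count=0 queue=[T7,T5,T2] holders={T1,T3,T4}
Step 15: wait(T6) -> count=0 queue=[T7,T5,T2,T6] holders={T1,T3,T4}
Step 16: signal(T1) -> count=0 queue=[T5,T2,T6] holders={T3,T4,T7}
Step 17: signal(T4) -> count=0 queue=[T2,T6] holders={T3,T5,T7}
Step 18: signal(T5) -> count=0 queue=[T6] holders={T2,T3,T7}
Step 19: wait(T1) -> count=0 queue=[T6,T1] holders={T2,T3,T7}
Final holders: T2,T3,T7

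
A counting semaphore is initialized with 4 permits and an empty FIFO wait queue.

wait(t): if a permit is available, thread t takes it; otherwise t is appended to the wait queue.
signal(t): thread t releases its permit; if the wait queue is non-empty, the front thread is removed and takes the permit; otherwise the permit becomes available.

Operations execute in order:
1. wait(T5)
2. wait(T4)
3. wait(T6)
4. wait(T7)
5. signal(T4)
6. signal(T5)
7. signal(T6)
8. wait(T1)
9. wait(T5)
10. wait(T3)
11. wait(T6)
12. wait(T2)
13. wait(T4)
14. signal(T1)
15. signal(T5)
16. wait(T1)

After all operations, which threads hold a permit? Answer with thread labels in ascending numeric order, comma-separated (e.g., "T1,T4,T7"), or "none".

Step 1: wait(T5) -> count=3 queue=[] holders={T5}
Step 2: wait(T4) -> count=2 queue=[] holders={T4,T5}
Step 3: wait(T6) -> count=1 queue=[] holders={T4,T5,T6}
Step 4: wait(T7) -> count=0 queue=[] holders={T4,T5,T6,T7}
Step 5: signal(T4) -> count=1 queue=[] holders={T5,T6,T7}
Step 6: signal(T5) -> count=2 queue=[] holders={T6,T7}
Step 7: signal(T6) -> count=3 queue=[] holders={T7}
Step 8: wait(T1) -> count=2 queue=[] holders={T1,T7}
Step 9: wait(T5) -> count=1 queue=[] holders={T1,T5,T7}
Step 10: wait(T3) -> count=0 queue=[] holders={T1,T3,T5,T7}
Step 11: wait(T6) -> count=0 queue=[T6] holders={T1,T3,T5,T7}
Step 12: wait(T2) -> count=0 queue=[T6,T2] holders={T1,T3,T5,T7}
Step 13: wait(T4) -> count=0 queue=[T6,T2,T4] holders={T1,T3,T5,T7}
Step 14: signal(T1) -> count=0 queue=[T2,T4] holders={T3,T5,T6,T7}
Step 15: signal(T5) -> count=0 queue=[T4] holders={T2,T3,T6,T7}
Step 16: wait(T1) -> count=0 queue=[T4,T1] holders={T2,T3,T6,T7}
Final holders: T2,T3,T6,T7

Answer: T2,T3,T6,T7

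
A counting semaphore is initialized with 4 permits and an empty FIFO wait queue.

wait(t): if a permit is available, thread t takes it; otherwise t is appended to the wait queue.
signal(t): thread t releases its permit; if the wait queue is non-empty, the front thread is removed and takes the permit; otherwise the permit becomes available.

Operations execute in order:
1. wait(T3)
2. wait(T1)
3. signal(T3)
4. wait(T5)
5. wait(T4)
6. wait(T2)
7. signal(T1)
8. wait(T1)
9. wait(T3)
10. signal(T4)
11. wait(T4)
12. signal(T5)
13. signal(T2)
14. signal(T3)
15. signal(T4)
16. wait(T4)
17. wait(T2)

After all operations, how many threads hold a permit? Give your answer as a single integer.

Step 1: wait(T3) -> count=3 queue=[] holders={T3}
Step 2: wait(T1) -> count=2 queue=[] holders={T1,T3}
Step 3: signal(T3) -> count=3 queue=[] holders={T1}
Step 4: wait(T5) -> count=2 queue=[] holders={T1,T5}
Step 5: wait(T4) -> count=1 queue=[] holders={T1,T4,T5}
Step 6: wait(T2) -> count=0 queue=[] holders={T1,T2,T4,T5}
Step 7: signal(T1) -> count=1 queue=[] holders={T2,T4,T5}
Step 8: wait(T1) -> count=0 queue=[] holders={T1,T2,T4,T5}
Step 9: wait(T3) -> count=0 queue=[T3] holders={T1,T2,T4,T5}
Step 10: signal(T4) -> count=0 queue=[] holders={T1,T2,T3,T5}
Step 11: wait(T4) -> count=0 queue=[T4] holders={T1,T2,T3,T5}
Step 12: signal(T5) -> count=0 queue=[] holders={T1,T2,T3,T4}
Step 13: signal(T2) -> count=1 queue=[] holders={T1,T3,T4}
Step 14: signal(T3) -> count=2 queue=[] holders={T1,T4}
Step 15: signal(T4) -> count=3 queue=[] holders={T1}
Step 16: wait(T4) -> count=2 queue=[] holders={T1,T4}
Step 17: wait(T2) -> count=1 queue=[] holders={T1,T2,T4}
Final holders: {T1,T2,T4} -> 3 thread(s)

Answer: 3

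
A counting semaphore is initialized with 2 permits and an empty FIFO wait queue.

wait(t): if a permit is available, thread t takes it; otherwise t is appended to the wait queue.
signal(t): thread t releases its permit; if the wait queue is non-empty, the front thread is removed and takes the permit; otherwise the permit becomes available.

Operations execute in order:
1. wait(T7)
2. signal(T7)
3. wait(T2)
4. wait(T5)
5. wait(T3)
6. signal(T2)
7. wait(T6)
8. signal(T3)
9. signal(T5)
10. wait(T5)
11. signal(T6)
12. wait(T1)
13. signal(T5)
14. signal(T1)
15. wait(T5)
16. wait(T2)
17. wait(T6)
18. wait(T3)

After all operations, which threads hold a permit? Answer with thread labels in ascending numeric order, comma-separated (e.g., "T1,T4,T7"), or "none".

Step 1: wait(T7) -> count=1 queue=[] holders={T7}
Step 2: signal(T7) -> count=2 queue=[] holders={none}
Step 3: wait(T2) -> count=1 queue=[] holders={T2}
Step 4: wait(T5) -> count=0 queue=[] holders={T2,T5}
Step 5: wait(T3) -> count=0 queue=[T3] holders={T2,T5}
Step 6: signal(T2) -> count=0 queue=[] holders={T3,T5}
Step 7: wait(T6) -> count=0 queue=[T6] holders={T3,T5}
Step 8: signal(T3) -> count=0 queue=[] holders={T5,T6}
Step 9: signal(T5) -> count=1 queue=[] holders={T6}
Step 10: wait(T5) -> count=0 queue=[] holders={T5,T6}
Step 11: signal(T6) -> count=1 queue=[] holders={T5}
Step 12: wait(T1) -> count=0 queue=[] holders={T1,T5}
Step 13: signal(T5) -> count=1 queue=[] holders={T1}
Step 14: signal(T1) -> count=2 queue=[] holders={none}
Step 15: wait(T5) -> count=1 queue=[] holders={T5}
Step 16: wait(T2) -> count=0 queue=[] holders={T2,T5}
Step 17: wait(T6) -> count=0 queue=[T6] holders={T2,T5}
Step 18: wait(T3) -> count=0 queue=[T6,T3] holders={T2,T5}
Final holders: T2,T5

Answer: T2,T5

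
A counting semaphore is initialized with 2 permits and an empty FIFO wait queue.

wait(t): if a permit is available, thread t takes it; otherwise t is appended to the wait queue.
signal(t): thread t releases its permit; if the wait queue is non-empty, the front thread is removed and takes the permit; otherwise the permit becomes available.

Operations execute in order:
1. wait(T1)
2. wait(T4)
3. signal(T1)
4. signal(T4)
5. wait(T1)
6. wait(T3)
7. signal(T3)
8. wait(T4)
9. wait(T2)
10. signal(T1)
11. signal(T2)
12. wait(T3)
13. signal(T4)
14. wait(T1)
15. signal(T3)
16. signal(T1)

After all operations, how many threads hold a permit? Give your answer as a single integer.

Step 1: wait(T1) -> count=1 queue=[] holders={T1}
Step 2: wait(T4) -> count=0 queue=[] holders={T1,T4}
Step 3: signal(T1) -> count=1 queue=[] holders={T4}
Step 4: signal(T4) -> count=2 queue=[] holders={none}
Step 5: wait(T1) -> count=1 queue=[] holders={T1}
Step 6: wait(T3) -> count=0 queue=[] holders={T1,T3}
Step 7: signal(T3) -> count=1 queue=[] holders={T1}
Step 8: wait(T4) -> count=0 queue=[] holders={T1,T4}
Step 9: wait(T2) -> count=0 queue=[T2] holders={T1,T4}
Step 10: signal(T1) -> count=0 queue=[] holders={T2,T4}
Step 11: signal(T2) -> count=1 queue=[] holders={T4}
Step 12: wait(T3) -> count=0 queue=[] holders={T3,T4}
Step 13: signal(T4) -> count=1 queue=[] holders={T3}
Step 14: wait(T1) -> count=0 queue=[] holders={T1,T3}
Step 15: signal(T3) -> count=1 queue=[] holders={T1}
Step 16: signal(T1) -> count=2 queue=[] holders={none}
Final holders: {none} -> 0 thread(s)

Answer: 0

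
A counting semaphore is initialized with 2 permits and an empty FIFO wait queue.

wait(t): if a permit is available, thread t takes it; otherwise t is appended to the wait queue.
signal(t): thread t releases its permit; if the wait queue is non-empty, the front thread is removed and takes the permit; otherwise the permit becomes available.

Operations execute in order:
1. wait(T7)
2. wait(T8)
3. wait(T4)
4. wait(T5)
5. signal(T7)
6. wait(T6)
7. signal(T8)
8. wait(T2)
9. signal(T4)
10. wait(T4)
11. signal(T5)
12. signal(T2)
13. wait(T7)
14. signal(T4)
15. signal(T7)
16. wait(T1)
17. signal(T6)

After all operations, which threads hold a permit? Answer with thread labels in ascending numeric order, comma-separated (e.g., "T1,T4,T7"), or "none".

Answer: T1

Derivation:
Step 1: wait(T7) -> count=1 queue=[] holders={T7}
Step 2: wait(T8) -> count=0 queue=[] holders={T7,T8}
Step 3: wait(T4) -> count=0 queue=[T4] holders={T7,T8}
Step 4: wait(T5) -> count=0 queue=[T4,T5] holders={T7,T8}
Step 5: signal(T7) -> count=0 queue=[T5] holders={T4,T8}
Step 6: wait(T6) -> count=0 queue=[T5,T6] holders={T4,T8}
Step 7: signal(T8) -> count=0 queue=[T6] holders={T4,T5}
Step 8: wait(T2) -> count=0 queue=[T6,T2] holders={T4,T5}
Step 9: signal(T4) -> count=0 queue=[T2] holders={T5,T6}
Step 10: wait(T4) -> count=0 queue=[T2,T4] holders={T5,T6}
Step 11: signal(T5) -> count=0 queue=[T4] holders={T2,T6}
Step 12: signal(T2) -> count=0 queue=[] holders={T4,T6}
Step 13: wait(T7) -> count=0 queue=[T7] holders={T4,T6}
Step 14: signal(T4) -> count=0 queue=[] holders={T6,T7}
Step 15: signal(T7) -> count=1 queue=[] holders={T6}
Step 16: wait(T1) -> count=0 queue=[] holders={T1,T6}
Step 17: signal(T6) -> count=1 queue=[] holders={T1}
Final holders: T1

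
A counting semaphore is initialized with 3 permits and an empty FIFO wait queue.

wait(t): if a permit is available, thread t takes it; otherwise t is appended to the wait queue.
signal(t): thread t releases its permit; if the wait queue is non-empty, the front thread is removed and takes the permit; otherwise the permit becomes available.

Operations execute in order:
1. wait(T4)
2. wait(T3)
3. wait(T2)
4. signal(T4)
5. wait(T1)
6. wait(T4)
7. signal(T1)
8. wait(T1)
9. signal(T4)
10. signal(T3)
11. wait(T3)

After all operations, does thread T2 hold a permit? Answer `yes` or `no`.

Answer: yes

Derivation:
Step 1: wait(T4) -> count=2 queue=[] holders={T4}
Step 2: wait(T3) -> count=1 queue=[] holders={T3,T4}
Step 3: wait(T2) -> count=0 queue=[] holders={T2,T3,T4}
Step 4: signal(T4) -> count=1 queue=[] holders={T2,T3}
Step 5: wait(T1) -> count=0 queue=[] holders={T1,T2,T3}
Step 6: wait(T4) -> count=0 queue=[T4] holders={T1,T2,T3}
Step 7: signal(T1) -> count=0 queue=[] holders={T2,T3,T4}
Step 8: wait(T1) -> count=0 queue=[T1] holders={T2,T3,T4}
Step 9: signal(T4) -> count=0 queue=[] holders={T1,T2,T3}
Step 10: signal(T3) -> count=1 queue=[] holders={T1,T2}
Step 11: wait(T3) -> count=0 queue=[] holders={T1,T2,T3}
Final holders: {T1,T2,T3} -> T2 in holders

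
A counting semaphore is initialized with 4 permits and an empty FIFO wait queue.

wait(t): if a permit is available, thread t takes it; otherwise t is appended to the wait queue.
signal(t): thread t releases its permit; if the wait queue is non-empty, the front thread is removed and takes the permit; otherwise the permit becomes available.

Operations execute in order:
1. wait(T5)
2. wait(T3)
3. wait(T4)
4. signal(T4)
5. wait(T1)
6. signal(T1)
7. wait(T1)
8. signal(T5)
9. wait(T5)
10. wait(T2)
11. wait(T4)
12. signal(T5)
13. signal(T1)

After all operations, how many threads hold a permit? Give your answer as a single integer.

Step 1: wait(T5) -> count=3 queue=[] holders={T5}
Step 2: wait(T3) -> count=2 queue=[] holders={T3,T5}
Step 3: wait(T4) -> count=1 queue=[] holders={T3,T4,T5}
Step 4: signal(T4) -> count=2 queue=[] holders={T3,T5}
Step 5: wait(T1) -> count=1 queue=[] holders={T1,T3,T5}
Step 6: signal(T1) -> count=2 queue=[] holders={T3,T5}
Step 7: wait(T1) -> count=1 queue=[] holders={T1,T3,T5}
Step 8: signal(T5) -> count=2 queue=[] holders={T1,T3}
Step 9: wait(T5) -> count=1 queue=[] holders={T1,T3,T5}
Step 10: wait(T2) -> count=0 queue=[] holders={T1,T2,T3,T5}
Step 11: wait(T4) -> count=0 queue=[T4] holders={T1,T2,T3,T5}
Step 12: signal(T5) -> count=0 queue=[] holders={T1,T2,T3,T4}
Step 13: signal(T1) -> count=1 queue=[] holders={T2,T3,T4}
Final holders: {T2,T3,T4} -> 3 thread(s)

Answer: 3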